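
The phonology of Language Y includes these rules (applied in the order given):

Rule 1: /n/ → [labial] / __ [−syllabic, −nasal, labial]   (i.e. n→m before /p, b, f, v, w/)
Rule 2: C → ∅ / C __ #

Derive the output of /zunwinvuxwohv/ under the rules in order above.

zumwimvuxwoh

Rule 1 (nasal place assimilation): /n/ precedes the labial consonant /w/, so it assimilates in place to [m]. /n/ precedes the labial consonant /v/, so it assimilates in place to [m]. /zunwinvuxwohv/ → zumwimvuxwohv.
Rule 2 (final cluster simplification): /v/ is the second consonant of a word-final cluster /hv/, so it deletes. /zumwimvuxwohv/ → zumwimvuxwoh.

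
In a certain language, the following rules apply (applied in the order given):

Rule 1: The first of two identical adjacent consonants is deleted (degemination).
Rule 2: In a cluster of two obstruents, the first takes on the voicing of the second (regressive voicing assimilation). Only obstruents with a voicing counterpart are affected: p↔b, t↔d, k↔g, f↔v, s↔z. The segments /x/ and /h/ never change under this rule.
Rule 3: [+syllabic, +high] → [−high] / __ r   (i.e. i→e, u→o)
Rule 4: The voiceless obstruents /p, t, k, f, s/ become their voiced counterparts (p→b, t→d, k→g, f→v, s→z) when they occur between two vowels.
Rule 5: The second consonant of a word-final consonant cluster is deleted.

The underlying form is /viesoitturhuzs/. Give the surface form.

viezoidorhus

Rule 1 (degemination): /tt/ is a geminate; the first /t/ deletes. /viesoitturhuzs/ → viesoiturhuzs.
Rule 2 (regressive voicing assimilation): /z/ precedes the voiceless obstruent /s/, so it devoices to [s] by assimilation. /viesoiturhuzs/ → viesoiturhuss.
Rule 3 (pre-rhotic lowering): /u/ is a high vowel immediately before /r/, so it lowers to [o]. /viesoiturhuss/ → viesoitorhuss.
Rule 4 (intervocalic voicing): /s/ is a voiceless obstruent between vowels /e/ and /o/, so it voices to [z]. /t/ is a voiceless obstruent between vowels /i/ and /o/, so it voices to [d]. /viesoitorhuss/ → viezoidorhuss.
Rule 5 (final cluster simplification): /s/ is the second consonant of a word-final cluster /ss/, so it deletes. /viezoidorhuss/ → viezoidorhus.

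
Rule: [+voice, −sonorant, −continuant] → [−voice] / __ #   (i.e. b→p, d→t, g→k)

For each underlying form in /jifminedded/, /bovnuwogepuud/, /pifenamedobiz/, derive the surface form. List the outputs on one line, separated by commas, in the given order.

jifmineddet, bovnuwogepuut, pifenamedobiz

/jifminedded/: /d/ is a voiced stop in word-final position, so it devoices to [t]. → [jifmineddet].
/bovnuwogepuud/: /d/ is a voiced stop in word-final position, so it devoices to [t]. → [bovnuwogepuut].
/pifenamedobiz/: the rule's environment is not met; surfaces unchanged as [pifenamedobiz].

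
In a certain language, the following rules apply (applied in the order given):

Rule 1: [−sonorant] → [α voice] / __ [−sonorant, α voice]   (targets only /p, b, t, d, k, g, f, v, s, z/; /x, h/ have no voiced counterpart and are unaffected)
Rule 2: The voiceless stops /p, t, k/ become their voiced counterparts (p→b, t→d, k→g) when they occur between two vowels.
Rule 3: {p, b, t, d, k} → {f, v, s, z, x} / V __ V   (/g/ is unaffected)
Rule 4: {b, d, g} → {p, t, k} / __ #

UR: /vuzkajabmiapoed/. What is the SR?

Rule 1 (regressive voicing assimilation): /z/ precedes the voiceless obstruent /k/, so it devoices to [s] by assimilation. /vuzkajabmiapoed/ → vuskajabmiapoed.
Rule 2 (intervocalic voicing): /p/ is a voiceless stop between vowels /a/ and /o/, so it voices to [b]. /vuskajabmiapoed/ → vuskajabmiaboed.
Rule 3 (intervocalic spirantization): /b/ is a stop between vowels /a/ and /o/, so it spirantizes to the fricative [v]. /vuskajabmiaboed/ → vuskajabmiavoed.
Rule 4 (final devoicing): /d/ is a voiced stop in word-final position, so it devoices to [t]. /vuskajabmiavoed/ → vuskajabmiavoet.

vuskajabmiavoet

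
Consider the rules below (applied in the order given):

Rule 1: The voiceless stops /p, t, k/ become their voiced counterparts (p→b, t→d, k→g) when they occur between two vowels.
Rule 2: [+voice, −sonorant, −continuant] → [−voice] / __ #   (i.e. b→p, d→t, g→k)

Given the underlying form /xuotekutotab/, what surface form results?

xuodegudodap

Rule 1 (intervocalic voicing): /t/ is a voiceless stop between vowels /o/ and /e/, so it voices to [d]. /k/ is a voiceless stop between vowels /e/ and /u/, so it voices to [g]. /t/ is a voiceless stop between vowels /u/ and /o/, so it voices to [d]. /t/ is a voiceless stop between vowels /o/ and /a/, so it voices to [d]. /xuotekutotab/ → xuodegudodab.
Rule 2 (final devoicing): /b/ is a voiced stop in word-final position, so it devoices to [p]. /xuodegudodab/ → xuodegudodap.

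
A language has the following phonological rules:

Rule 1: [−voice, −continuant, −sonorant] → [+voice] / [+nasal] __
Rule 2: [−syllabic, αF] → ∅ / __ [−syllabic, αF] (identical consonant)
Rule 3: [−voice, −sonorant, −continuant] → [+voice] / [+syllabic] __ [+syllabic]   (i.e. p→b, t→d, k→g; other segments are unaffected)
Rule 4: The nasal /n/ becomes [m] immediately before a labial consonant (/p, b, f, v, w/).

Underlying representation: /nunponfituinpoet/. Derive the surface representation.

Rule 1 (post-nasal voicing): /p/ is a voiceless stop immediately after the nasal /n/, so it voices to [b]. /p/ is a voiceless stop immediately after the nasal /n/, so it voices to [b]. /nunponfituinpoet/ → nunbonfituinboet.
Rule 2 (degemination): no segment meets the environment; /nunbonfituinboet/ is unchanged.
Rule 3 (intervocalic voicing): /t/ is a voiceless stop between vowels /i/ and /u/, so it voices to [d]. /nunbonfituinboet/ → nunbonfiduinboet.
Rule 4 (nasal place assimilation): /n/ precedes the labial consonant /b/, so it assimilates in place to [m]. /n/ precedes the labial consonant /f/, so it assimilates in place to [m]. /n/ precedes the labial consonant /b/, so it assimilates in place to [m]. /nunbonfiduinboet/ → numbomfiduimboet.

numbomfiduimboet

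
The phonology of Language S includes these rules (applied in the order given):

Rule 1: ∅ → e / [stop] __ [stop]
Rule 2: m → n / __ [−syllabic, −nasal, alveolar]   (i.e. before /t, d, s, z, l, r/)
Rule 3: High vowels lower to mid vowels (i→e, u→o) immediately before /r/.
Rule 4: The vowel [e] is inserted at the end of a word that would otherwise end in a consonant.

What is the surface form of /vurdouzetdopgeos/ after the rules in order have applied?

vordouzetedopegeose

Rule 1 (stop-cluster e-epenthesis): /t/ and /d/ form a stop–stop cluster, so [e] is inserted between them. /p/ and /g/ form a stop–stop cluster, so [e] is inserted between them. /vurdouzetdopgeos/ → vurdouzetedopegeos.
Rule 2 (nasal place assimilation): no segment meets the environment; /vurdouzetedopegeos/ is unchanged.
Rule 3 (pre-rhotic lowering): /u/ is a high vowel immediately before /r/, so it lowers to [o]. /vurdouzetedopegeos/ → vordouzetedopegeos.
Rule 4 (final e-epenthesis): the form ends in the consonant /s/, so [e] is inserted word-finally. /vordouzetedopegeos/ → vordouzetedopegeose.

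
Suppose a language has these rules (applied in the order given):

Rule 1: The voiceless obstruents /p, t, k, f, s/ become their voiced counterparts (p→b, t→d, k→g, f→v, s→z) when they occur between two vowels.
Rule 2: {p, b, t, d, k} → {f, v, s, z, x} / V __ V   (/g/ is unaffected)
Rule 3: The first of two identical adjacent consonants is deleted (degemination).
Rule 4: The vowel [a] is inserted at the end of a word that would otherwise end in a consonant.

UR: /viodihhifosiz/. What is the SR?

Rule 1 (intervocalic voicing): /f/ is a voiceless obstruent between vowels /i/ and /o/, so it voices to [v]. /s/ is a voiceless obstruent between vowels /o/ and /i/, so it voices to [z]. /viodihhifosiz/ → viodihhivoziz.
Rule 2 (intervocalic spirantization): /d/ is a stop between vowels /o/ and /i/, so it spirantizes to the fricative [z]. /viodihhivoziz/ → viozihhivoziz.
Rule 3 (degemination): /hh/ is a geminate; the first /h/ deletes. /viozihhivoziz/ → viozihivoziz.
Rule 4 (final a-epenthesis): the form ends in the consonant /z/, so [a] is inserted word-finally. /viozihivoziz/ → viozihivoziza.

viozihivoziza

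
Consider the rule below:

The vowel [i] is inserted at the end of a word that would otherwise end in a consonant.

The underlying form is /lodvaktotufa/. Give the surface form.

No segment of /lodvaktotufa/ meets the structural description of the rule, so the form surfaces unchanged.

lodvaktotufa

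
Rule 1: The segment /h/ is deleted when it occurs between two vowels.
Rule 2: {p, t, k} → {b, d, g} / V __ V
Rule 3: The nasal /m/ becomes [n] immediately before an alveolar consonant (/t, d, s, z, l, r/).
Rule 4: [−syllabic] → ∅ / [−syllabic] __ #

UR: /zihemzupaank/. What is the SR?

zienzubaan

Rule 1 (intervocalic h-deletion): /h/ occurs between vowels /i/ and /e/, so it deletes. /zihemzupaank/ → ziemzupaank.
Rule 2 (intervocalic voicing): /p/ is a voiceless stop between vowels /u/ and /a/, so it voices to [b]. /ziemzupaank/ → ziemzubaank.
Rule 3 (nasal place assimilation): /m/ precedes the alveolar consonant /z/, so it assimilates in place to [n]. /ziemzubaank/ → zienzubaank.
Rule 4 (final cluster simplification): /k/ is the second consonant of a word-final cluster /nk/, so it deletes. /zienzubaank/ → zienzubaan.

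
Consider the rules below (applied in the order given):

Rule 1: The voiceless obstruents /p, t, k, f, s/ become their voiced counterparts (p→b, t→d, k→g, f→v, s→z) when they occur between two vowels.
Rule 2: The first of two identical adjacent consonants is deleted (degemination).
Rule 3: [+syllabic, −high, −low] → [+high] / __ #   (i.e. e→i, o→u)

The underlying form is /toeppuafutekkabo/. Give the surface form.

toepuavudekabu

Rule 1 (intervocalic voicing): /f/ is a voiceless obstruent between vowels /a/ and /u/, so it voices to [v]. /t/ is a voiceless obstruent between vowels /u/ and /e/, so it voices to [d]. /toeppuafutekkabo/ → toeppuavudekkabo.
Rule 2 (degemination): /pp/ is a geminate; the first /p/ deletes. /kk/ is a geminate; the first /k/ deletes. /toeppuavudekkabo/ → toepuavudekabo.
Rule 3 (final vowel raising): /o/ is a mid vowel in word-final position, so it raises to [u]. /toepuavudekabo/ → toepuavudekabu.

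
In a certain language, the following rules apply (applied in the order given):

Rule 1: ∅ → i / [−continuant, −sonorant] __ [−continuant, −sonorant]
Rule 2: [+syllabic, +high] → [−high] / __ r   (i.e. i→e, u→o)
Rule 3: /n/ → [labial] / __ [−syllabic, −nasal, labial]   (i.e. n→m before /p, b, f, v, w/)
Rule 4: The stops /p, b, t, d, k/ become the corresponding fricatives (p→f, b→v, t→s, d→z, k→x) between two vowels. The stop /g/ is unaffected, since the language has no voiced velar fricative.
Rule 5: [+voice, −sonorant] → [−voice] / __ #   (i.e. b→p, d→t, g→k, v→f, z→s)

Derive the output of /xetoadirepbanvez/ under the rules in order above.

Rule 1 (stop-cluster i-epenthesis): /p/ and /b/ form a stop–stop cluster, so [i] is inserted between them. /xetoadirepbanvez/ → xetoadirepibanvez.
Rule 2 (pre-rhotic lowering): /i/ is a high vowel immediately before /r/, so it lowers to [e]. /xetoadirepibanvez/ → xetoaderepibanvez.
Rule 3 (nasal place assimilation): /n/ precedes the labial consonant /v/, so it assimilates in place to [m]. /xetoaderepibanvez/ → xetoaderepibamvez.
Rule 4 (intervocalic spirantization): /t/ is a stop between vowels /e/ and /o/, so it spirantizes to the fricative [s]. /d/ is a stop between vowels /a/ and /e/, so it spirantizes to the fricative [z]. /p/ is a stop between vowels /e/ and /i/, so it spirantizes to the fricative [f]. /b/ is a stop between vowels /i/ and /a/, so it spirantizes to the fricative [v]. /xetoaderepibamvez/ → xesoazerefivamvez.
Rule 5 (final devoicing): /z/ is a voiced obstruent in word-final position, so it devoices to [s]. /xesoazerefivamvez/ → xesoazerefivamves.

xesoazerefivamves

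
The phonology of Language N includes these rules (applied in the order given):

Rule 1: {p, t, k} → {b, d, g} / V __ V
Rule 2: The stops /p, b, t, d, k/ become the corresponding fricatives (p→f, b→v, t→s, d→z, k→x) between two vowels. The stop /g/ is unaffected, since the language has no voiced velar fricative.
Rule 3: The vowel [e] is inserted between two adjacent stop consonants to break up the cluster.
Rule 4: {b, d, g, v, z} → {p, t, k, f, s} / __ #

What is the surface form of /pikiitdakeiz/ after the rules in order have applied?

pigiitedageis

Rule 1 (intervocalic voicing): /k/ is a voiceless stop between vowels /i/ and /i/, so it voices to [g]. /k/ is a voiceless stop between vowels /a/ and /e/, so it voices to [g]. /pikiitdakeiz/ → pigiitdageiz.
Rule 2 (intervocalic spirantization): no segment meets the environment; /pigiitdageiz/ is unchanged.
Rule 3 (stop-cluster e-epenthesis): /t/ and /d/ form a stop–stop cluster, so [e] is inserted between them. /pigiitdageiz/ → pigiitedageiz.
Rule 4 (final devoicing): /z/ is a voiced obstruent in word-final position, so it devoices to [s]. /pigiitedageiz/ → pigiitedageis.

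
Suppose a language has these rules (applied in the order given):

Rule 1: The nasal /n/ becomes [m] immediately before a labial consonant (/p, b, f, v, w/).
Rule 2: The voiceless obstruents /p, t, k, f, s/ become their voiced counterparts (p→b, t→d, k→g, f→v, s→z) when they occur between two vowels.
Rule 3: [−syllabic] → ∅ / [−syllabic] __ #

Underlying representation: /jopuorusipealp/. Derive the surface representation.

jobuoruzibeal

Rule 1 (nasal place assimilation): no segment meets the environment; /jopuorusipealp/ is unchanged.
Rule 2 (intervocalic voicing): /p/ is a voiceless obstruent between vowels /o/ and /u/, so it voices to [b]. /s/ is a voiceless obstruent between vowels /u/ and /i/, so it voices to [z]. /p/ is a voiceless obstruent between vowels /i/ and /e/, so it voices to [b]. /jopuorusipealp/ → jobuoruzibealp.
Rule 3 (final cluster simplification): /p/ is the second consonant of a word-final cluster /lp/, so it deletes. /jobuoruzibealp/ → jobuoruzibeal.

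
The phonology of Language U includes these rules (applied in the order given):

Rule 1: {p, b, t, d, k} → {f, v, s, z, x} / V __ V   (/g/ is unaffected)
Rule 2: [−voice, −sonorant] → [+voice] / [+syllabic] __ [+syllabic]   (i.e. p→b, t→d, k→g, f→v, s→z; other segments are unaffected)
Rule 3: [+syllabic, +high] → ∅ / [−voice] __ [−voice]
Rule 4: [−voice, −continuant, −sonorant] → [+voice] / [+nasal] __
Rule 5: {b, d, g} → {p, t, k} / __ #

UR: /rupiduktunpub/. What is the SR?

ruvizuktunbup

Rule 1 (intervocalic spirantization): /p/ is a stop between vowels /u/ and /i/, so it spirantizes to the fricative [f]. /d/ is a stop between vowels /i/ and /u/, so it spirantizes to the fricative [z]. /rupiduktunpub/ → rufizuktunpub.
Rule 2 (intervocalic voicing): /f/ is a voiceless obstruent between vowels /u/ and /i/, so it voices to [v]. /rufizuktunpub/ → ruvizuktunpub.
Rule 3 (high vowel syncope): no segment meets the environment; /ruvizuktunpub/ is unchanged.
Rule 4 (post-nasal voicing): /p/ is a voiceless stop immediately after the nasal /n/, so it voices to [b]. /ruvizuktunpub/ → ruvizuktunbub.
Rule 5 (final devoicing): /b/ is a voiced stop in word-final position, so it devoices to [p]. /ruvizuktunbub/ → ruvizuktunbup.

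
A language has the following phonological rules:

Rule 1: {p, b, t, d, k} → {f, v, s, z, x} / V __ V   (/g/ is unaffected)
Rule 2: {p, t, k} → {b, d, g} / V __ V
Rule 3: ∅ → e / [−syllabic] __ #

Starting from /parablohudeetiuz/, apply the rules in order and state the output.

parablohuzeesiuze

Rule 1 (intervocalic spirantization): /d/ is a stop between vowels /u/ and /e/, so it spirantizes to the fricative [z]. /t/ is a stop between vowels /e/ and /i/, so it spirantizes to the fricative [s]. /parablohudeetiuz/ → parablohuzeesiuz.
Rule 2 (intervocalic voicing): no segment meets the environment; /parablohuzeesiuz/ is unchanged.
Rule 3 (final e-epenthesis): the form ends in the consonant /z/, so [e] is inserted word-finally. /parablohuzeesiuz/ → parablohuzeesiuze.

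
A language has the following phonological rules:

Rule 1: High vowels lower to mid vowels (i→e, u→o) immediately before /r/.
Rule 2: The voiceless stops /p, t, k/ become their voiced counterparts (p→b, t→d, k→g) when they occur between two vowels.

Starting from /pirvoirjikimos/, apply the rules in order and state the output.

pervoerjigimos

Rule 1 (pre-rhotic lowering): /i/ is a high vowel immediately before /r/, so it lowers to [e]. /i/ is a high vowel immediately before /r/, so it lowers to [e]. /pirvoirjikimos/ → pervoerjikimos.
Rule 2 (intervocalic voicing): /k/ is a voiceless stop between vowels /i/ and /i/, so it voices to [g]. /pervoerjikimos/ → pervoerjigimos.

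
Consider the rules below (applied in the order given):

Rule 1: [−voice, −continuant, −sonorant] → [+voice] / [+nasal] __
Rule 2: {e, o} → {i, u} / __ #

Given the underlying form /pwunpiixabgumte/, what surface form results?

Rule 1 (post-nasal voicing): /p/ is a voiceless stop immediately after the nasal /n/, so it voices to [b]. /t/ is a voiceless stop immediately after the nasal /m/, so it voices to [d]. /pwunpiixabgumte/ → pwunbiixabgumde.
Rule 2 (final vowel raising): /e/ is a mid vowel in word-final position, so it raises to [i]. /pwunbiixabgumde/ → pwunbiixabgumdi.

pwunbiixabgumdi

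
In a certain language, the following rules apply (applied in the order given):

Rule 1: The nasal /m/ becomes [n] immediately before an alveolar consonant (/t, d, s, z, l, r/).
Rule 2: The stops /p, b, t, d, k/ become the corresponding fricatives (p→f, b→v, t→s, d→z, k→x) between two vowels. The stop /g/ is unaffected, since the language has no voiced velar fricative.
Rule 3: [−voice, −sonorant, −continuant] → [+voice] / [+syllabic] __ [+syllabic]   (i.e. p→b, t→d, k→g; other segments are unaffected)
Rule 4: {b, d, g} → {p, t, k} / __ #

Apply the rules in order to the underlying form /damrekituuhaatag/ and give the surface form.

Rule 1 (nasal place assimilation): /m/ precedes the alveolar consonant /r/, so it assimilates in place to [n]. /damrekituuhaatag/ → danrekituuhaatag.
Rule 2 (intervocalic spirantization): /k/ is a stop between vowels /e/ and /i/, so it spirantizes to the fricative [x]. /t/ is a stop between vowels /i/ and /u/, so it spirantizes to the fricative [s]. /t/ is a stop between vowels /a/ and /a/, so it spirantizes to the fricative [s]. /danrekituuhaatag/ → danrexisuuhaasag.
Rule 3 (intervocalic voicing): no segment meets the environment; /danrexisuuhaasag/ is unchanged.
Rule 4 (final devoicing): /g/ is a voiced stop in word-final position, so it devoices to [k]. /danrexisuuhaasag/ → danrexisuuhaasak.

danrexisuuhaasak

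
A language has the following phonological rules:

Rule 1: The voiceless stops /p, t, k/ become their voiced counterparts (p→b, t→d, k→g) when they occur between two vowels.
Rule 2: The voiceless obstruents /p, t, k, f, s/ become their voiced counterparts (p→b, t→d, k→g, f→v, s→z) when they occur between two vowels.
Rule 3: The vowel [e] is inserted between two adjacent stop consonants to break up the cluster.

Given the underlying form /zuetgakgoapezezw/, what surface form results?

zuetegakegoabezezw

Rule 1 (intervocalic voicing): /p/ is a voiceless stop between vowels /a/ and /e/, so it voices to [b]. /zuetgakgoapezezw/ → zuetgakgoabezezw.
Rule 2 (intervocalic voicing): no segment meets the environment; /zuetgakgoabezezw/ is unchanged.
Rule 3 (stop-cluster e-epenthesis): /t/ and /g/ form a stop–stop cluster, so [e] is inserted between them. /k/ and /g/ form a stop–stop cluster, so [e] is inserted between them. /zuetgakgoabezezw/ → zuetegakegoabezezw.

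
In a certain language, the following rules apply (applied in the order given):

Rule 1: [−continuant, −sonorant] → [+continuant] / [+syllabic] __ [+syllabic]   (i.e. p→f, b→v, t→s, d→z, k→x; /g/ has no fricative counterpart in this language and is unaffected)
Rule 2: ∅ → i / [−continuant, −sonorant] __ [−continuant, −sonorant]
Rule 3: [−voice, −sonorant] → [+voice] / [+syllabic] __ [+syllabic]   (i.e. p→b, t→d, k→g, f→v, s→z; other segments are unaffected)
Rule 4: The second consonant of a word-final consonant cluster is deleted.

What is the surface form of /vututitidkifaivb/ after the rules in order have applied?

Rule 1 (intervocalic spirantization): /t/ is a stop between vowels /u/ and /u/, so it spirantizes to the fricative [s]. /t/ is a stop between vowels /u/ and /i/, so it spirantizes to the fricative [s]. /t/ is a stop between vowels /i/ and /i/, so it spirantizes to the fricative [s]. /vututitidkifaivb/ → vususisidkifaivb.
Rule 2 (stop-cluster i-epenthesis): /d/ and /k/ form a stop–stop cluster, so [i] is inserted between them. /vususisidkifaivb/ → vususisidikifaivb.
Rule 3 (intervocalic voicing): /s/ is a voiceless obstruent between vowels /u/ and /u/, so it voices to [z]. /s/ is a voiceless obstruent between vowels /u/ and /i/, so it voices to [z]. /s/ is a voiceless obstruent between vowels /i/ and /i/, so it voices to [z]. /k/ is a voiceless obstruent between vowels /i/ and /i/, so it voices to [g]. /f/ is a voiceless obstruent between vowels /i/ and /a/, so it voices to [v]. /vususisidikifaivb/ → vuzuzizidigivaivb.
Rule 4 (final cluster simplification): /b/ is the second consonant of a word-final cluster /vb/, so it deletes. /vuzuzizidigivaivb/ → vuzuzizidigivaiv.

vuzuzizidigivaiv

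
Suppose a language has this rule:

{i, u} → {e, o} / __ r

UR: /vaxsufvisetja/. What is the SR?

No segment of /vaxsufvisetja/ meets the structural description of the rule, so the form surfaces unchanged.

vaxsufvisetja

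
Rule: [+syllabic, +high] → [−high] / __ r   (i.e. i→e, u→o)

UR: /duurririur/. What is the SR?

Scanning /duurririur/: /u/ at position 2 is not in the conditioning environment; /u/ is a high vowel immediately before /r/, so it lowers to [o]; /i/ is a high vowel immediately before /r/, so it lowers to [e]; /i/ at position 8 is not in the conditioning environment; /u/ is a high vowel immediately before /r/, so it lowers to [o].
Result: [duorrerior].

duorrerior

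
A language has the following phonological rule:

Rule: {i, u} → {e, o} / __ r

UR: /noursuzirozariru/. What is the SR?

noorsuzerozareru

Scanning /noursuzirozariru/: /u/ is a high vowel immediately before /r/, so it lowers to [o]; /u/ at position 6 is not in the conditioning environment; /i/ is a high vowel immediately before /r/, so it lowers to [e]; /i/ is a high vowel immediately before /r/, so it lowers to [e]; /u/ at position 16 is not in the conditioning environment.
Result: [noorsuzerozareru].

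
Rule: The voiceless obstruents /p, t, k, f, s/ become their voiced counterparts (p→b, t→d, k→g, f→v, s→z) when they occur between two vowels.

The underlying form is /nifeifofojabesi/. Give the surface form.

niveivovojabezi

/f/ is a voiceless obstruent between vowels /i/ and /e/, so it voices to [v].
/f/ is a voiceless obstruent between vowels /i/ and /o/, so it voices to [v].
/f/ is a voiceless obstruent between vowels /o/ and /o/, so it voices to [v].
/s/ is a voiceless obstruent between vowels /e/ and /i/, so it voices to [z].
Surface form: [niveivovojabezi].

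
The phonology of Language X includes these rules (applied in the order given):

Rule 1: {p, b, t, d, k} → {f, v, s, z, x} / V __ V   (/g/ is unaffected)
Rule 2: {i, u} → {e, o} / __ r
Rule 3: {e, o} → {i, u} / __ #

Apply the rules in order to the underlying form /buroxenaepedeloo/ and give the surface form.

Rule 1 (intervocalic spirantization): /p/ is a stop between vowels /e/ and /e/, so it spirantizes to the fricative [f]. /d/ is a stop between vowels /e/ and /e/, so it spirantizes to the fricative [z]. /buroxenaepedeloo/ → buroxenaefezeloo.
Rule 2 (pre-rhotic lowering): /u/ is a high vowel immediately before /r/, so it lowers to [o]. /buroxenaefezeloo/ → boroxenaefezeloo.
Rule 3 (final vowel raising): /o/ is a mid vowel in word-final position, so it raises to [u]. /boroxenaefezeloo/ → boroxenaefezelou.

boroxenaefezelou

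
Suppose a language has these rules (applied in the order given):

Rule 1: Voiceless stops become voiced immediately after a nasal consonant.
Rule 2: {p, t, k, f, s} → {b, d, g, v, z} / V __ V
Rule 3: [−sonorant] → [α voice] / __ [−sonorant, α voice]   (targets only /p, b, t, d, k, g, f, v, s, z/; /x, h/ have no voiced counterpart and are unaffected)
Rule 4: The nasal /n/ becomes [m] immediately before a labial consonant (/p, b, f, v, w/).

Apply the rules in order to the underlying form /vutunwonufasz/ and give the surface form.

Rule 1 (post-nasal voicing): no segment meets the environment; /vutunwonufasz/ is unchanged.
Rule 2 (intervocalic voicing): /t/ is a voiceless obstruent between vowels /u/ and /u/, so it voices to [d]. /f/ is a voiceless obstruent between vowels /u/ and /a/, so it voices to [v]. /vutunwonufasz/ → vudunwonuvasz.
Rule 3 (regressive voicing assimilation): /s/ precedes the voiced obstruent /z/, so it voices to [z] by assimilation. /vudunwonuvasz/ → vudunwonuvazz.
Rule 4 (nasal place assimilation): /n/ precedes the labial consonant /w/, so it assimilates in place to [m]. /vudunwonuvazz/ → vudumwonuvazz.

vudumwonuvazz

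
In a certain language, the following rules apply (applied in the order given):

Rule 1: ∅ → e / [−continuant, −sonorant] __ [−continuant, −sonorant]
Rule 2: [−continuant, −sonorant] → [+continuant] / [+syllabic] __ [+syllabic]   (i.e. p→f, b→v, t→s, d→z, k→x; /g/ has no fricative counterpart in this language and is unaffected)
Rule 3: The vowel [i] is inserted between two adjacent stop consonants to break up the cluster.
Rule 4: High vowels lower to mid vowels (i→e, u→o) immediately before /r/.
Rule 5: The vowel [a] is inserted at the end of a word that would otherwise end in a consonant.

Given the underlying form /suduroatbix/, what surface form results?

suzoroasevixa

Rule 1 (stop-cluster e-epenthesis): /t/ and /b/ form a stop–stop cluster, so [e] is inserted between them. /suduroatbix/ → suduroatebix.
Rule 2 (intervocalic spirantization): /d/ is a stop between vowels /u/ and /u/, so it spirantizes to the fricative [z]. /t/ is a stop between vowels /a/ and /e/, so it spirantizes to the fricative [s]. /b/ is a stop between vowels /e/ and /i/, so it spirantizes to the fricative [v]. /suduroatebix/ → suzuroasevix.
Rule 3 (stop-cluster i-epenthesis): no segment meets the environment; /suzuroasevix/ is unchanged.
Rule 4 (pre-rhotic lowering): /u/ is a high vowel immediately before /r/, so it lowers to [o]. /suzuroasevix/ → suzoroasevix.
Rule 5 (final a-epenthesis): the form ends in the consonant /x/, so [a] is inserted word-finally. /suzoroasevix/ → suzoroasevixa.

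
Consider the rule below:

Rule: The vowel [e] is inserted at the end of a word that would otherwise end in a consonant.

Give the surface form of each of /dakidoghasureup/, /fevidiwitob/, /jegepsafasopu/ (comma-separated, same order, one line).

dakidoghasureupe, fevidiwitobe, jegepsafasopu

/dakidoghasureup/: the form ends in the consonant /p/, so [e] is inserted word-finally. → [dakidoghasureupe].
/fevidiwitob/: the form ends in the consonant /b/, so [e] is inserted word-finally. → [fevidiwitobe].
/jegepsafasopu/: the rule's environment is not met; surfaces unchanged as [jegepsafasopu].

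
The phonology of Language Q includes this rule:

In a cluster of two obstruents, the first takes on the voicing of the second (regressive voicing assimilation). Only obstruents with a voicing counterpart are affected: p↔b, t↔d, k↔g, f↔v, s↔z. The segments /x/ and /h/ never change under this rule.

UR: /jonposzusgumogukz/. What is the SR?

/s/ precedes the voiced obstruent /z/, so it voices to [z] by assimilation.
/s/ precedes the voiced obstruent /g/, so it voices to [z] by assimilation.
/k/ precedes the voiced obstruent /z/, so it voices to [g] by assimilation.
Surface form: [jonpozzuzgumogugz].

jonpozzuzgumogugz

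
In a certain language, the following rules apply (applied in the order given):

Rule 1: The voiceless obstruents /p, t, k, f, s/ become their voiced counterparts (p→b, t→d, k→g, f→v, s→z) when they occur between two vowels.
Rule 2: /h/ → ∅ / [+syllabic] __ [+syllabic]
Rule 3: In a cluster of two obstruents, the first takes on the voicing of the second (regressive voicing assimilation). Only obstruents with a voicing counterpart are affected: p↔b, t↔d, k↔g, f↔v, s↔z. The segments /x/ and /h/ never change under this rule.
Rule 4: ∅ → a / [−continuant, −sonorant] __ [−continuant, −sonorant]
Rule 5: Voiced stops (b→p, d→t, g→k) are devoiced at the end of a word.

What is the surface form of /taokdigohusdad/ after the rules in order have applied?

Rule 1 (intervocalic voicing): no segment meets the environment; /taokdigohusdad/ is unchanged.
Rule 2 (intervocalic h-deletion): /h/ occurs between vowels /o/ and /u/, so it deletes. /taokdigohusdad/ → taokdigousdad.
Rule 3 (regressive voicing assimilation): /k/ precedes the voiced obstruent /d/, so it voices to [g] by assimilation. /s/ precedes the voiced obstruent /d/, so it voices to [z] by assimilation. /taokdigousdad/ → taogdigouzdad.
Rule 4 (stop-cluster a-epenthesis): /g/ and /d/ form a stop–stop cluster, so [a] is inserted between them. /taogdigouzdad/ → taogadigouzdad.
Rule 5 (final devoicing): /d/ is a voiced stop in word-final position, so it devoices to [t]. /taogadigouzdad/ → taogadigouzdat.

taogadigouzdat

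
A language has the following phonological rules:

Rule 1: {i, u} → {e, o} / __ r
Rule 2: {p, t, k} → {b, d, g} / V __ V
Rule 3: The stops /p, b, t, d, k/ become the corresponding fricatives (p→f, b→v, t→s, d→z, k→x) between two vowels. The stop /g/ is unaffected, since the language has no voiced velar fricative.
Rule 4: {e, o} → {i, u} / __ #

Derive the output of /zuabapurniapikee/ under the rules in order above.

zuavavorniavigei

Rule 1 (pre-rhotic lowering): /u/ is a high vowel immediately before /r/, so it lowers to [o]. /zuabapurniapikee/ → zuabaporniapikee.
Rule 2 (intervocalic voicing): /p/ is a voiceless stop between vowels /a/ and /o/, so it voices to [b]. /p/ is a voiceless stop between vowels /a/ and /i/, so it voices to [b]. /k/ is a voiceless stop between vowels /i/ and /e/, so it voices to [g]. /zuabaporniapikee/ → zuababorniabigee.
Rule 3 (intervocalic spirantization): /b/ is a stop between vowels /a/ and /a/, so it spirantizes to the fricative [v]. /b/ is a stop between vowels /a/ and /o/, so it spirantizes to the fricative [v]. /b/ is a stop between vowels /a/ and /i/, so it spirantizes to the fricative [v]. /zuababorniabigee/ → zuavavorniavigee.
Rule 4 (final vowel raising): /e/ is a mid vowel in word-final position, so it raises to [i]. /zuavavorniavigee/ → zuavavorniavigei.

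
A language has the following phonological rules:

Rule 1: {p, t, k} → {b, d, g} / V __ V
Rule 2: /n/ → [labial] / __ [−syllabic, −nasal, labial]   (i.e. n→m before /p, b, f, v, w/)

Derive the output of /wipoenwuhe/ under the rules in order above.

Rule 1 (intervocalic voicing): /p/ is a voiceless stop between vowels /i/ and /o/, so it voices to [b]. /wipoenwuhe/ → wiboenwuhe.
Rule 2 (nasal place assimilation): /n/ precedes the labial consonant /w/, so it assimilates in place to [m]. /wiboenwuhe/ → wiboemwuhe.

wiboemwuhe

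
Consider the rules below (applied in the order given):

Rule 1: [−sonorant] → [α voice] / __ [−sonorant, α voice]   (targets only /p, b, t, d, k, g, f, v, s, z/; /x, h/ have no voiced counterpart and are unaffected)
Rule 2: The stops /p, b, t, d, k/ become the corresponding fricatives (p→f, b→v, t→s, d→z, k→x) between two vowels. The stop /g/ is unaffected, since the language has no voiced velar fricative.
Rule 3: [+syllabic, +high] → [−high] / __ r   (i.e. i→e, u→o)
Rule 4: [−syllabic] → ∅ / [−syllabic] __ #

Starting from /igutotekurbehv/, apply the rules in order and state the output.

Rule 1 (regressive voicing assimilation): no segment meets the environment; /igutotekurbehv/ is unchanged.
Rule 2 (intervocalic spirantization): /t/ is a stop between vowels /u/ and /o/, so it spirantizes to the fricative [s]. /t/ is a stop between vowels /o/ and /e/, so it spirantizes to the fricative [s]. /k/ is a stop between vowels /e/ and /u/, so it spirantizes to the fricative [x]. /igutotekurbehv/ → igusosexurbehv.
Rule 3 (pre-rhotic lowering): /u/ is a high vowel immediately before /r/, so it lowers to [o]. /igusosexurbehv/ → igusosexorbehv.
Rule 4 (final cluster simplification): /v/ is the second consonant of a word-final cluster /hv/, so it deletes. /igusosexorbehv/ → igusosexorbeh.

igusosexorbeh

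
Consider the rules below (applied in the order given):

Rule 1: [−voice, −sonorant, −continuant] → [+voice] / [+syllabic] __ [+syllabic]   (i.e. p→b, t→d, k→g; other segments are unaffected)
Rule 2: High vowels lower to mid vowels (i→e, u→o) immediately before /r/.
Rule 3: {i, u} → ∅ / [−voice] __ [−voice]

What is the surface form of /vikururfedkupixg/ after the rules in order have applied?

Rule 1 (intervocalic voicing): /k/ is a voiceless stop between vowels /i/ and /u/, so it voices to [g]. /p/ is a voiceless stop between vowels /u/ and /i/, so it voices to [b]. /vikururfedkupixg/ → vigururfedkubixg.
Rule 2 (pre-rhotic lowering): /u/ is a high vowel immediately before /r/, so it lowers to [o]. /u/ is a high vowel immediately before /r/, so it lowers to [o]. /vigururfedkubixg/ → vigororfedkubixg.
Rule 3 (high vowel syncope): no segment meets the environment; /vigororfedkubixg/ is unchanged.

vigororfedkubixg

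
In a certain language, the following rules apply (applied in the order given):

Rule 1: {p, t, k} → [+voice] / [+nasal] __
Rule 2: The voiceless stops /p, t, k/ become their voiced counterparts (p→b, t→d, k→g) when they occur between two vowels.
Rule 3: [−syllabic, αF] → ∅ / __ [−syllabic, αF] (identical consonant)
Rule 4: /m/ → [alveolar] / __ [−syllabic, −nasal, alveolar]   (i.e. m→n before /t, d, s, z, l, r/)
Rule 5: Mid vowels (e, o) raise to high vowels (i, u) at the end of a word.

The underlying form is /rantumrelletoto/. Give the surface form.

Rule 1 (post-nasal voicing): /t/ is a voiceless stop immediately after the nasal /n/, so it voices to [d]. /rantumrelletoto/ → randumrelletoto.
Rule 2 (intervocalic voicing): /t/ is a voiceless stop between vowels /e/ and /o/, so it voices to [d]. /t/ is a voiceless stop between vowels /o/ and /o/, so it voices to [d]. /randumrelletoto/ → randumrelledodo.
Rule 3 (degemination): /ll/ is a geminate; the first /l/ deletes. /randumrelledodo/ → randumreledodo.
Rule 4 (nasal place assimilation): /m/ precedes the alveolar consonant /r/, so it assimilates in place to [n]. /randumreledodo/ → randunreledodo.
Rule 5 (final vowel raising): /o/ is a mid vowel in word-final position, so it raises to [u]. /randunreledodo/ → randunreledodu.

randunreledodu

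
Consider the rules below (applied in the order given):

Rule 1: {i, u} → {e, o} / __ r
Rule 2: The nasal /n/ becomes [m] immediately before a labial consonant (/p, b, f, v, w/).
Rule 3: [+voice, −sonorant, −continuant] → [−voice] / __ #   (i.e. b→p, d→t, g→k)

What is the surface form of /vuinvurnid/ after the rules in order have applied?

Rule 1 (pre-rhotic lowering): /u/ is a high vowel immediately before /r/, so it lowers to [o]. /vuinvurnid/ → vuinvornid.
Rule 2 (nasal place assimilation): /n/ precedes the labial consonant /v/, so it assimilates in place to [m]. /vuinvornid/ → vuimvornid.
Rule 3 (final devoicing): /d/ is a voiced stop in word-final position, so it devoices to [t]. /vuimvornid/ → vuimvornit.

vuimvornit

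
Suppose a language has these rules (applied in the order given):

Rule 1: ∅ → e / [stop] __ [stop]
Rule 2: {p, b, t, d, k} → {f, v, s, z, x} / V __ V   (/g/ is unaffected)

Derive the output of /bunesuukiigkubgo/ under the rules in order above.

bunesuuxiigexuvego

Rule 1 (stop-cluster e-epenthesis): /g/ and /k/ form a stop–stop cluster, so [e] is inserted between them. /b/ and /g/ form a stop–stop cluster, so [e] is inserted between them. /bunesuukiigkubgo/ → bunesuukiigekubego.
Rule 2 (intervocalic spirantization): /k/ is a stop between vowels /u/ and /i/, so it spirantizes to the fricative [x]. /k/ is a stop between vowels /e/ and /u/, so it spirantizes to the fricative [x]. /b/ is a stop between vowels /u/ and /e/, so it spirantizes to the fricative [v]. /bunesuukiigekubego/ → bunesuuxiigexuvego.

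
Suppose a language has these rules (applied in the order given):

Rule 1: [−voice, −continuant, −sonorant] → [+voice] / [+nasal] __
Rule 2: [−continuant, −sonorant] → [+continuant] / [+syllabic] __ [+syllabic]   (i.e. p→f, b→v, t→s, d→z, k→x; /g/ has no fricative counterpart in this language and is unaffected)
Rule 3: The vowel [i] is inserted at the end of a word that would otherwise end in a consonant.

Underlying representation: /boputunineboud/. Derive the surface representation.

bofusuninevoudi

Rule 1 (post-nasal voicing): no segment meets the environment; /boputunineboud/ is unchanged.
Rule 2 (intervocalic spirantization): /p/ is a stop between vowels /o/ and /u/, so it spirantizes to the fricative [f]. /t/ is a stop between vowels /u/ and /u/, so it spirantizes to the fricative [s]. /b/ is a stop between vowels /e/ and /o/, so it spirantizes to the fricative [v]. /boputunineboud/ → bofusuninevoud.
Rule 3 (final i-epenthesis): the form ends in the consonant /d/, so [i] is inserted word-finally. /bofusuninevoud/ → bofusuninevoudi.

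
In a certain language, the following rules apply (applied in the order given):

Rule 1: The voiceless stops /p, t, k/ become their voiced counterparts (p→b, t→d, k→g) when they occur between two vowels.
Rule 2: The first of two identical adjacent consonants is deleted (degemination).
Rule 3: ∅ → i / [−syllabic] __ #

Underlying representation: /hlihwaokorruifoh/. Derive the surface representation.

hlihwaogoruifohi

Rule 1 (intervocalic voicing): /k/ is a voiceless stop between vowels /o/ and /o/, so it voices to [g]. /hlihwaokorruifoh/ → hlihwaogorruifoh.
Rule 2 (degemination): /rr/ is a geminate; the first /r/ deletes. /hlihwaogorruifoh/ → hlihwaogoruifoh.
Rule 3 (final i-epenthesis): the form ends in the consonant /h/, so [i] is inserted word-finally. /hlihwaogoruifoh/ → hlihwaogoruifohi.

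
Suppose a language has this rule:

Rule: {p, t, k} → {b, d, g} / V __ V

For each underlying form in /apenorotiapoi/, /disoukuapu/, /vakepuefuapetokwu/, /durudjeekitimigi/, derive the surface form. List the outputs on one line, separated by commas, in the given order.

abenorodiaboi, disouguabu, vagebuefuabedokwu, durudjeegidimigi

/apenorotiapoi/: /p/ is a voiceless stop between vowels /a/ and /e/, so it voices to [b]. /t/ is a voiceless stop between vowels /o/ and /i/, so it voices to [d]. /p/ is a voiceless stop between vowels /a/ and /o/, so it voices to [b]. → [abenorodiaboi].
/disoukuapu/: /k/ is a voiceless stop between vowels /u/ and /u/, so it voices to [g]. /p/ is a voiceless stop between vowels /a/ and /u/, so it voices to [b]. → [disouguabu].
/vakepuefuapetokwu/: /k/ is a voiceless stop between vowels /a/ and /e/, so it voices to [g]. /p/ is a voiceless stop between vowels /e/ and /u/, so it voices to [b]. /p/ is a voiceless stop between vowels /a/ and /e/, so it voices to [b]. /t/ is a voiceless stop between vowels /e/ and /o/, so it voices to [d]. → [vagebuefuabedokwu].
/durudjeekitimigi/: /k/ is a voiceless stop between vowels /e/ and /i/, so it voices to [g]. /t/ is a voiceless stop between vowels /i/ and /i/, so it voices to [d]. → [durudjeegidimigi].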